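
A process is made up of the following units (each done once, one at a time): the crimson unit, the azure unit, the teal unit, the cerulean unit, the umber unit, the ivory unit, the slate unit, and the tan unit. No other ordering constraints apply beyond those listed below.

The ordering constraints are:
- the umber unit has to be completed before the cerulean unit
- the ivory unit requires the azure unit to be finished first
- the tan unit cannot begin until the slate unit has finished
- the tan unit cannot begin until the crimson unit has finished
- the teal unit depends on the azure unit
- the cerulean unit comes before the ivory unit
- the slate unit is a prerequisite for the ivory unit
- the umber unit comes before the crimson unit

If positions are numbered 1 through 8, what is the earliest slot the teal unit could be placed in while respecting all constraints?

Working backwards through the constraints from the teal unit, its only required predecessor is the azure unit.
So at minimum 1 unit comes before the teal unit, putting the teal unit no earlier than position 2. That position is achievable by scheduling exactly that predecessor first.

2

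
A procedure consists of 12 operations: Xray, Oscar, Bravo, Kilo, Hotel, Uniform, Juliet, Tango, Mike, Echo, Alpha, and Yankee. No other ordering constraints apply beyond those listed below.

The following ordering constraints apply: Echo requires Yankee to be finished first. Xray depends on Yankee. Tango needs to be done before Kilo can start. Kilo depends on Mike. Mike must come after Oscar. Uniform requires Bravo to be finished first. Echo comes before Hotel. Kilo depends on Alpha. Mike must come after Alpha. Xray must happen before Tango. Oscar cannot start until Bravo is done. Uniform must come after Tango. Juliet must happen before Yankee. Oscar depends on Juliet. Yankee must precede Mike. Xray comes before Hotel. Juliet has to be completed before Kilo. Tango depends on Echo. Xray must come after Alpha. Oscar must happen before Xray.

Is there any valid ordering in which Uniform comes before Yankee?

Following Yankee → Echo → Tango → Uniform, Yankee must precede Uniform in every valid ordering.
Hence Uniform can never be scheduled before Yankee.

No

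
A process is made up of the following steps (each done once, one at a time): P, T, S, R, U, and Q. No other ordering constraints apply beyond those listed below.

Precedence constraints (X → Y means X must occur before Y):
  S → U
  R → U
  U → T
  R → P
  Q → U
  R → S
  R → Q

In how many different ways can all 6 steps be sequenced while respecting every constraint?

R is the only step with nothing required before it, so every ordering starts there.
Systematically extending each partial ordering one step at a time and counting, there are 10 complete orderings.

10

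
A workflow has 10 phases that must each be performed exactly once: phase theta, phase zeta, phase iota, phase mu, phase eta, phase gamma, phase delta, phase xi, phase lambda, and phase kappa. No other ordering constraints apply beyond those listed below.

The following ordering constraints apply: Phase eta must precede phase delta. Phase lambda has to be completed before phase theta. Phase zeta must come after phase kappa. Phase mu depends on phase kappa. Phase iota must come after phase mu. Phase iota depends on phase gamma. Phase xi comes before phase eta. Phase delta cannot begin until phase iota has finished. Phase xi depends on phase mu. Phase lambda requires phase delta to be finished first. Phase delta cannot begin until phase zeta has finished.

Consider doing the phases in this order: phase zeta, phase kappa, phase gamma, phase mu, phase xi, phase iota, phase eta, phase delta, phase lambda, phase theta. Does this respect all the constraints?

No

The sequence places phase zeta ahead of phase kappa.
But one of the constraints requires phase kappa before phase zeta, so this ordering violates it.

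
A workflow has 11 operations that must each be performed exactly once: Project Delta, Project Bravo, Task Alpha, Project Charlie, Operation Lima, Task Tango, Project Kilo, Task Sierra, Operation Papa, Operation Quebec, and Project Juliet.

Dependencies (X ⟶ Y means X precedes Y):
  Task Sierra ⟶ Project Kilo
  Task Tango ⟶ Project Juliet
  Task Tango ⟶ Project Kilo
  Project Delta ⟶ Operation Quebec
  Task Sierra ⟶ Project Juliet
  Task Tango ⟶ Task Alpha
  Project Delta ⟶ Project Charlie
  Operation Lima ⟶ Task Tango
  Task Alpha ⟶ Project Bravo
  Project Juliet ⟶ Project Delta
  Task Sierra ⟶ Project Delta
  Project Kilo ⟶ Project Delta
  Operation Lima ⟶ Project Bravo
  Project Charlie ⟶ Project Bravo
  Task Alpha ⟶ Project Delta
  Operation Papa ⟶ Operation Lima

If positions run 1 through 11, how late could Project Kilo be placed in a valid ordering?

7

The operations that are forced after Project Kilo, directly or by a chain of constraints, are Project Delta, Project Bravo, Project Charlie, Operation Quebec. That's 4 operations.
With 4 mandatory successors out of 11 operations total, the latest slot for Project Kilo is 11−4 = 7, and it's reachable by doing all non-successors before Project Kilo.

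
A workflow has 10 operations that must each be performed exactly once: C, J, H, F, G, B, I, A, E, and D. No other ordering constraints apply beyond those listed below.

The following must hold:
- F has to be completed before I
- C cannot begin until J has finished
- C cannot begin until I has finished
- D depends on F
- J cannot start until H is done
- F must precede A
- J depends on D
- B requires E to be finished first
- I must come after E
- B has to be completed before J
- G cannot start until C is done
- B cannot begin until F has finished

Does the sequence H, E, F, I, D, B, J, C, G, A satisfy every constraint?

Every stated constraint is respected: F sits at position 3, ahead of A at position 10, and each of the other listed pairs likewise has the predecessor earlier in the sequence.

Yes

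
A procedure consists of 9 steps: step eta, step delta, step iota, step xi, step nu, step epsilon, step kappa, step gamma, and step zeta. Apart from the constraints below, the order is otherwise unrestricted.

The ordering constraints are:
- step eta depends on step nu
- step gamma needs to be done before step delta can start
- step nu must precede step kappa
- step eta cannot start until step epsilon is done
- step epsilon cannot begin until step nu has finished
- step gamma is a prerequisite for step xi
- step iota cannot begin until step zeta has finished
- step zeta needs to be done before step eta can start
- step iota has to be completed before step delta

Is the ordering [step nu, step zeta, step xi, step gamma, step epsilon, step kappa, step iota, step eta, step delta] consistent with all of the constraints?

In the proposed order, step xi appears before step gamma.
That contradicts the constraint that step gamma must precede step xi.

No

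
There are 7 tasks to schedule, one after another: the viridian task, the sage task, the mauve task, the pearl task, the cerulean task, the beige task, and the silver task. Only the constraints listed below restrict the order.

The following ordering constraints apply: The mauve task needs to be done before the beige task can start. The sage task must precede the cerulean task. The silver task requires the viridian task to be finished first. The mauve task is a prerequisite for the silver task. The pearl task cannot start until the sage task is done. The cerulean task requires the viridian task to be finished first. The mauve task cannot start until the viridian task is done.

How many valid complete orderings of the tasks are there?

128

2 tasks have no prerequisites (the viridian task, the sage task), so any of them could come first.
Counting all ways to extend the partial order to a total order gives 128.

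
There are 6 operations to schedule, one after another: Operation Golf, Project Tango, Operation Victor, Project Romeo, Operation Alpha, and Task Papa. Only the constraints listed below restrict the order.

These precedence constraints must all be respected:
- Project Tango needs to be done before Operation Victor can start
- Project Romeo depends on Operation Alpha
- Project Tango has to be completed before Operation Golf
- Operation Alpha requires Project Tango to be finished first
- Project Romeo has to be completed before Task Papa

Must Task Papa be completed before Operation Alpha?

No

There is a chain Operation Alpha → Project Romeo → Task Papa, which puts Operation Alpha before Task Papa.
So Task Papa never precedes Operation Alpha.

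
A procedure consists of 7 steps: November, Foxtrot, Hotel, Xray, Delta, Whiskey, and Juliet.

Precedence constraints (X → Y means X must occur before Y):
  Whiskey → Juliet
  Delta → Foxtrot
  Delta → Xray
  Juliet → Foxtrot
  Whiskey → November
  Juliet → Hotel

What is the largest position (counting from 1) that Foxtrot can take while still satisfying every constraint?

Nothing depends on Foxtrot, so it can be the final step, position 7.

7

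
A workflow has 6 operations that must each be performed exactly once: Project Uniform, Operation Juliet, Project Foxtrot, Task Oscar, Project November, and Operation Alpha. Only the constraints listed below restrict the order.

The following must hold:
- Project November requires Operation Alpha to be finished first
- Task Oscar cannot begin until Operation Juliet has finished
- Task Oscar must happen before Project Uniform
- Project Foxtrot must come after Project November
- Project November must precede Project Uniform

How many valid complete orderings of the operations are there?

16

The operations with no prerequisites are Operation Juliet, Operation Alpha; any of them can be placed first.
Systematically extending each partial ordering one operation at a time and counting, there are 16 complete orderings.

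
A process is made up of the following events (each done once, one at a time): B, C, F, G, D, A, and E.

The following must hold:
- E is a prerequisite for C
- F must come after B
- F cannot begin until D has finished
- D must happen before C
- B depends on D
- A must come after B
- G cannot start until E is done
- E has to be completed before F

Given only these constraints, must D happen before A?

There is a constraint chain D → B → A.
So D must precede A in any valid ordering.

Yes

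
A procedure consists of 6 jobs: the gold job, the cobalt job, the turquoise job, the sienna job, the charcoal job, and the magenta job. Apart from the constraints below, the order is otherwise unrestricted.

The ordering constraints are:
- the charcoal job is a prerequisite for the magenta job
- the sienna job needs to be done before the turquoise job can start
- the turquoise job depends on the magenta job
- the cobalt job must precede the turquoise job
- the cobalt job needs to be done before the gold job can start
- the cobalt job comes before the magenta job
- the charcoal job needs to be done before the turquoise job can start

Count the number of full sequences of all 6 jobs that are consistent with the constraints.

33

3 jobs have no prerequisites (the cobalt job, the sienna job, the charcoal job), so any of them could come first.
Counting all ways to extend the partial order to a total order gives 33.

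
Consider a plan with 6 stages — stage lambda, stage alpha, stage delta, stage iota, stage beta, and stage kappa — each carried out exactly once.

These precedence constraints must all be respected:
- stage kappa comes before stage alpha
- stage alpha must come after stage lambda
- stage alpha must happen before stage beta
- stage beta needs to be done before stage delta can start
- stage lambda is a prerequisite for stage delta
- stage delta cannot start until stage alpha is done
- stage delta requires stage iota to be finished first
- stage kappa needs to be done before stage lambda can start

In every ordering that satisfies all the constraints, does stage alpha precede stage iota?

No chain of constraints connects stage alpha to stage iota in either direction.
So stage alpha can come before stage iota or after — it is not forced.

No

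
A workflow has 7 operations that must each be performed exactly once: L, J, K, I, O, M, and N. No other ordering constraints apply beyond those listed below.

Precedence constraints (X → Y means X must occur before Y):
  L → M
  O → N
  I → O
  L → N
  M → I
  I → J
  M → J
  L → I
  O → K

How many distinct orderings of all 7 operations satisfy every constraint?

Only L has no prerequisites, so it must go first.
Enumerating by repeatedly choosing an available operation (one whose prerequisites are all placed) gives 8 distinct complete orderings.

8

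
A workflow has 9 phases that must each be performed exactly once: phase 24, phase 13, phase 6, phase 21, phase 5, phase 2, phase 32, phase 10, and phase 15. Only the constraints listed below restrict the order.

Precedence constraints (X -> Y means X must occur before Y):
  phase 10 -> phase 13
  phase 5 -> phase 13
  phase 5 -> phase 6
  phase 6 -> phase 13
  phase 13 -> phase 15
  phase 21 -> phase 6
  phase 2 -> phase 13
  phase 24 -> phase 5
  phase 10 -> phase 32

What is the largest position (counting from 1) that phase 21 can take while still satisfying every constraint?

6

Following every chain forward from phase 21, the phases that must come later are phase 13, phase 6, phase 15 — 3 of them.
So at least 3 phases follow phase 21, putting phase 21 no later than position 6. That position is achievable by scheduling everything else first.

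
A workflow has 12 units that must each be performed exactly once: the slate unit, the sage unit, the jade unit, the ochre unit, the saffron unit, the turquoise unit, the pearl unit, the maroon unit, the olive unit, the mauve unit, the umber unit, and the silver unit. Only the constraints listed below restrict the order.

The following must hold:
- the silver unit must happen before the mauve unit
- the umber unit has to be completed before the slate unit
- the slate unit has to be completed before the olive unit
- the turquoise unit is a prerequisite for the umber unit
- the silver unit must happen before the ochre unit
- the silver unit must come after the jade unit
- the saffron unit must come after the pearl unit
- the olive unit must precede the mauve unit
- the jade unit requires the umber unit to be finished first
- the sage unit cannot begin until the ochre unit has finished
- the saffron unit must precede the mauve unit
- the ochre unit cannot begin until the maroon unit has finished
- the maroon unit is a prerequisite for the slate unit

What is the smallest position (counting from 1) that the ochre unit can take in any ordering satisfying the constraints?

Working backwards through the constraints from the ochre unit, its full set of required predecessors is the jade unit, the turquoise unit, the maroon unit, the umber unit, the silver unit — 5 of them.
With 5 mandatory predecessors, the earliest the ochre unit can sit is position 5+1 = 6, and placing just those 5 first achieves it.

6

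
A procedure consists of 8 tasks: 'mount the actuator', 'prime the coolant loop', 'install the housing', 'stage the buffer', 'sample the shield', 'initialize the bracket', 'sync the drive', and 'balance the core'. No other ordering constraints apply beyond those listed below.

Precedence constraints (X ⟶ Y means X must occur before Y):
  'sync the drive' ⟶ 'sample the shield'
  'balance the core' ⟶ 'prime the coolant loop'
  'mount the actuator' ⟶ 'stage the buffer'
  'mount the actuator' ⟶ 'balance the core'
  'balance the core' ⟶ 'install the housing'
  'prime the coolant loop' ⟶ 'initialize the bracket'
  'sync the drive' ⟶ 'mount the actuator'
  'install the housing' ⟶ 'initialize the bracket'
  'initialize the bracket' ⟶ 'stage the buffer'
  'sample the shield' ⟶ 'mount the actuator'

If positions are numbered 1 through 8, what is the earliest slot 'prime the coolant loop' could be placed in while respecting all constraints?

5

The tasks that are forced before 'prime the coolant loop', directly or transitively, are 'mount the actuator', 'sample the shield', 'sync the drive', 'balance the core'. That's 4 tasks.
So at minimum 4 tasks come before 'prime the coolant loop', putting 'prime the coolant loop' no earlier than position 5. That position is achievable by scheduling exactly those predecessors first.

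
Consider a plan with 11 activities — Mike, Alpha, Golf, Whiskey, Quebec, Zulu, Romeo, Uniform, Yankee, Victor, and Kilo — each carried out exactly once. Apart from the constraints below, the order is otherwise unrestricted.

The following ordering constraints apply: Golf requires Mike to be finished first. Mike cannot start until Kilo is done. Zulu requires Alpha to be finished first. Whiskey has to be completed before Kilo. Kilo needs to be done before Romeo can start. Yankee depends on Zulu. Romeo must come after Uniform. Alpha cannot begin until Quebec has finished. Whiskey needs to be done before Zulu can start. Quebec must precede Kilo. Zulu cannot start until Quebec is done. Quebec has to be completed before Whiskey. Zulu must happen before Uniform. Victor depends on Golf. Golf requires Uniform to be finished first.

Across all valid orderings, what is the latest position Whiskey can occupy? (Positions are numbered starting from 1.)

Every activity that must follow Whiskey has to come after it. Tracing all chains starting from Whiskey, those activities are: Mike, Golf, Zulu, Romeo, Uniform, Yankee, Victor, Kilo — 8 in total.
With 8 mandatory successors out of 11 activities total, the latest slot for Whiskey is 11−8 = 3, and it's reachable by doing all non-successors before Whiskey.

3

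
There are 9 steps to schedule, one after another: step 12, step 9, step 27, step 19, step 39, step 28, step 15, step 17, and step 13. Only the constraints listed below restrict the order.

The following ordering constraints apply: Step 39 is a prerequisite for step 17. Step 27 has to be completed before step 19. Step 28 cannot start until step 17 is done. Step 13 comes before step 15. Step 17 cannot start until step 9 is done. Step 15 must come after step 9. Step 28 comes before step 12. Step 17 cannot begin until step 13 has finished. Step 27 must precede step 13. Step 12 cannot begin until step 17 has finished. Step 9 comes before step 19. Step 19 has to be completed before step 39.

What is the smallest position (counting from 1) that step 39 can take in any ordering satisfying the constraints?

Working backwards through the constraints from step 39, its full set of required predecessors is step 9, step 27, step 19 — 3 of them.
So at minimum 3 steps come before step 39, putting step 39 no earlier than position 4. That position is achievable by scheduling exactly those predecessors first.

4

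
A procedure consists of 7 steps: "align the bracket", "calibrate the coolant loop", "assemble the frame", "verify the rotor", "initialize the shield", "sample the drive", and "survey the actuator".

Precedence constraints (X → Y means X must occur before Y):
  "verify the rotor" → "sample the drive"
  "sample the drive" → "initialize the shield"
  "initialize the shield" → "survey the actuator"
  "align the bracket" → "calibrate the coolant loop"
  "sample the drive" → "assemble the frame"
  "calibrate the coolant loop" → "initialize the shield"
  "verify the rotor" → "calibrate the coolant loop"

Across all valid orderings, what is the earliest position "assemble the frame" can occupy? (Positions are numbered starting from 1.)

The steps that are forced before "assemble the frame", directly or transitively, are "verify the rotor", "sample the drive". That's 2 steps.
So at minimum 2 steps come before "assemble the frame", putting "assemble the frame" no earlier than position 3. That position is achievable by scheduling exactly those predecessors first.

3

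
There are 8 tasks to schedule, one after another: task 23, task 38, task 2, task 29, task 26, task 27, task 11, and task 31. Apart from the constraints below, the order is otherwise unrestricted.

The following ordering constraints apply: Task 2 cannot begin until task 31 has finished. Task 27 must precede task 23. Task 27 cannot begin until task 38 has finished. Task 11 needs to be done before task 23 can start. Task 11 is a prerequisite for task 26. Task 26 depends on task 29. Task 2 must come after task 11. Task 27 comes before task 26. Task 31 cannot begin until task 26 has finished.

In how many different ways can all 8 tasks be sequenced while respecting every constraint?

51

The tasks with no prerequisites are task 38, task 29, task 11; any of them can be placed first.
Enumerating by repeatedly choosing an available task (one whose prerequisites are all placed) gives 51 distinct complete orderings.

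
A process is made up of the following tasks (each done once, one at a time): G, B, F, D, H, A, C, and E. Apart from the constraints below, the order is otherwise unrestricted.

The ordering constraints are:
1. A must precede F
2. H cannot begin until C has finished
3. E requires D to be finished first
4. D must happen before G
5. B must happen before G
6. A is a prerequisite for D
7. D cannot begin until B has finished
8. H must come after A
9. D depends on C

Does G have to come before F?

G and F are not related by any chain of constraints.
A valid ordering placing F before G exists, so the answer is no.

No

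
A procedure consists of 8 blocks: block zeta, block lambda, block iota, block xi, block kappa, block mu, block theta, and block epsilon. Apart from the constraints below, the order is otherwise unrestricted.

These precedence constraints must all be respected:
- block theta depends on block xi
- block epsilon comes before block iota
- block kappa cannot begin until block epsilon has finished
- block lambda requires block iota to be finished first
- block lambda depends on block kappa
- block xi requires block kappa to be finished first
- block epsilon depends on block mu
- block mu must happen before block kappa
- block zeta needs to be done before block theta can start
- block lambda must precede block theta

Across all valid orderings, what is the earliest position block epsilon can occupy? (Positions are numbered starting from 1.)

2

Working backwards through the constraints from block epsilon, its only required predecessor is block mu.
So at minimum 1 block comes before block epsilon, putting block epsilon no earlier than position 2. That position is achievable by scheduling exactly that predecessor first.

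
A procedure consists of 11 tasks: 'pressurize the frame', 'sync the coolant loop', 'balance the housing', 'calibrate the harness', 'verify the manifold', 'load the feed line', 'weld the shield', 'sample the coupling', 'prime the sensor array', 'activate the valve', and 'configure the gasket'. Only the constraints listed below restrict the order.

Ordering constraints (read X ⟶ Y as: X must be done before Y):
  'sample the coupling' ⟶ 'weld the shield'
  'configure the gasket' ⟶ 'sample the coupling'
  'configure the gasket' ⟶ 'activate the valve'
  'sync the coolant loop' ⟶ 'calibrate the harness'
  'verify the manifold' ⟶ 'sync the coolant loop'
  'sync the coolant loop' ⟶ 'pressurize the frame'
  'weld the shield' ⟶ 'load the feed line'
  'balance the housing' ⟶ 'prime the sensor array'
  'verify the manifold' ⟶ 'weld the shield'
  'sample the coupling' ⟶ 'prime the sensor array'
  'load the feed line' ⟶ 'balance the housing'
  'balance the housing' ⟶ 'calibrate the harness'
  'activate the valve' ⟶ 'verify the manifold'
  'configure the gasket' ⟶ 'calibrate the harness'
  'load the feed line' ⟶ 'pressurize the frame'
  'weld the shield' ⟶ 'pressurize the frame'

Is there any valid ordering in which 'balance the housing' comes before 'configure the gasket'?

There is a dependency chain 'configure the gasket' → 'sample the coupling' → 'weld the shield' → 'load the feed line' → 'balance the housing', so 'balance the housing' always comes after 'configure the gasket'.
So no valid ordering can have 'balance the housing' before 'configure the gasket'.

No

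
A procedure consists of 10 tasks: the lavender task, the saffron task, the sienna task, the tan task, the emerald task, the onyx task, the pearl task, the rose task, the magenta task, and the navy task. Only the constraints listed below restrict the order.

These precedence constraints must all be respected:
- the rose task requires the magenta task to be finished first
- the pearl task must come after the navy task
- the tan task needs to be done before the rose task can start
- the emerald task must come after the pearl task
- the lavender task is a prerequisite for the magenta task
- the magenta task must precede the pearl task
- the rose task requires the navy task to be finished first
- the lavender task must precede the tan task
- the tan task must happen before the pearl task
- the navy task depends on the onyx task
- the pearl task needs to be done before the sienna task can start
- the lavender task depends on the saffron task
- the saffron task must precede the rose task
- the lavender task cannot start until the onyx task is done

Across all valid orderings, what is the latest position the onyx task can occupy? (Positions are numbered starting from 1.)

2

The tasks that are forced after the onyx task, directly or by a chain of constraints, are the lavender task, the sienna task, the tan task, the emerald task, the pearl task, the rose task, the magenta task, the navy task. That's 8 tasks.
So at least 8 tasks follow the onyx task, putting the onyx task no later than position 2. That position is achievable by scheduling everything else first.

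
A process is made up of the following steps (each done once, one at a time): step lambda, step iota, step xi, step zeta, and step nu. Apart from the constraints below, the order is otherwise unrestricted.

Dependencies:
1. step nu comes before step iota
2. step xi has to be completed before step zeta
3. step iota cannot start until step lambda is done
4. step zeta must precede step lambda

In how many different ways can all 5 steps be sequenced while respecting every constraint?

4

The steps with no prerequisites are step xi, step nu; any of them can be placed first.
Systematically extending each partial ordering one step at a time and counting, there are 4 complete orderings.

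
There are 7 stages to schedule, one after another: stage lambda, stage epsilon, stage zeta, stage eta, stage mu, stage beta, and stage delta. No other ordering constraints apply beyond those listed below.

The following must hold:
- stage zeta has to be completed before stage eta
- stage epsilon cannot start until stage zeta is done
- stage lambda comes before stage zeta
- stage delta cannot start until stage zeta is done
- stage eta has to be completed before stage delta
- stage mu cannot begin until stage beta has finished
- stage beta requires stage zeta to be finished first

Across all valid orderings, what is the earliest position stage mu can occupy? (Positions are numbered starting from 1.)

4

Every stage that must precede stage mu has to come before it. Tracing all chains that end at stage mu, those stages are: stage lambda, stage zeta, stage beta — 3 in total.
With 3 mandatory predecessors, the earliest stage mu can sit is position 3+1 = 4, and placing just those 3 first achieves it.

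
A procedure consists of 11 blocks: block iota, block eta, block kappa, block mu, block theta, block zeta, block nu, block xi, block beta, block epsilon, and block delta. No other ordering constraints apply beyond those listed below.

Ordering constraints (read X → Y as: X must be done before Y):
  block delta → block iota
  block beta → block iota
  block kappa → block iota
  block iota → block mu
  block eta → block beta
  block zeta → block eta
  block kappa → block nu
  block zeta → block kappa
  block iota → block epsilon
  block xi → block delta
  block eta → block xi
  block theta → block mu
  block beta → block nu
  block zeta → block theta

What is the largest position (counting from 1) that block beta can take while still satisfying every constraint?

7

Following every chain forward from block beta, the blocks that must come later are block iota, block mu, block nu, block epsilon — 4 of them.
So at least 4 blocks follow block beta, putting block beta no later than position 7. That position is achievable by scheduling everything else first.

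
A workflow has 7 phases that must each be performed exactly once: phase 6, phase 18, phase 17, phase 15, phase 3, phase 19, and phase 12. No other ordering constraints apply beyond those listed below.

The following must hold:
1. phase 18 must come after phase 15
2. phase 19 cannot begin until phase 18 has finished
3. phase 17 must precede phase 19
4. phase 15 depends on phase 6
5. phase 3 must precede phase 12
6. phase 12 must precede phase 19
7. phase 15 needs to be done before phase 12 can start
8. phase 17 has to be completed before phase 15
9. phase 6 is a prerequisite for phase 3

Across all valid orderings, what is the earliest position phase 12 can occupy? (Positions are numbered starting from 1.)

The phases that are forced before phase 12, directly or transitively, are phase 6, phase 17, phase 15, phase 3. That's 4 phases.
With 4 mandatory predecessors, the earliest phase 12 can sit is position 4+1 = 5, and placing just those 4 first achieves it.

5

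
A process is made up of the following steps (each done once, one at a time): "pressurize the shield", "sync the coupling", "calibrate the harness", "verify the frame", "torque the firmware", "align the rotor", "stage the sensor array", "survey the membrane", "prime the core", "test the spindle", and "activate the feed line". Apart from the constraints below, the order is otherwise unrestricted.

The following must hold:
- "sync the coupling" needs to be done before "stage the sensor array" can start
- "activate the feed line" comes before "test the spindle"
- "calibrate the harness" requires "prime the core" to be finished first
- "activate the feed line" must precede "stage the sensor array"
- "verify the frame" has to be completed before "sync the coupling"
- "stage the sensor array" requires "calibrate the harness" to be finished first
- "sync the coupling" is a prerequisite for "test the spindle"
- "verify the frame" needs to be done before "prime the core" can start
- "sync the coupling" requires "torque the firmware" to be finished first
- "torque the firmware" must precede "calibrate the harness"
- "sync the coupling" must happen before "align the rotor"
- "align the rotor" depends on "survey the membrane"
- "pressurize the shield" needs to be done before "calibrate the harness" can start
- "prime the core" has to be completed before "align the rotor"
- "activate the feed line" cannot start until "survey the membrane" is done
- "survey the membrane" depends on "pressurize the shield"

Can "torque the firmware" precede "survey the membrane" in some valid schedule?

Yes

Nothing in the constraints forces "survey the membrane" before "torque the firmware" — there is no chain from "survey the membrane" to "torque the firmware".
So a valid ordering placing "torque the firmware" earlier than "survey the membrane" exists.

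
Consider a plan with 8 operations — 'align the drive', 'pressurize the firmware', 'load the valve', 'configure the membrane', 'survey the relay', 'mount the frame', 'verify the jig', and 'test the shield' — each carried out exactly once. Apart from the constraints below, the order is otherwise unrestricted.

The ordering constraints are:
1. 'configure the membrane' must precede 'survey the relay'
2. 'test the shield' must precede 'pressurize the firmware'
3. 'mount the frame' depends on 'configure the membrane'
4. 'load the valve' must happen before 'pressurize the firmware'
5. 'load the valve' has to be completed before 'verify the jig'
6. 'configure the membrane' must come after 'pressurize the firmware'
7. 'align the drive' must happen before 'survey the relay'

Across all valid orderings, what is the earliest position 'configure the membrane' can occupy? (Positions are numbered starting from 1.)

Every operation that must precede 'configure the membrane' has to come before it. Tracing all chains that end at 'configure the membrane', those operations are: 'pressurize the firmware', 'load the valve', 'test the shield' — 3 in total.
So at minimum 3 operations come before 'configure the membrane', putting 'configure the membrane' no earlier than position 4. That position is achievable by scheduling exactly those predecessors first.

4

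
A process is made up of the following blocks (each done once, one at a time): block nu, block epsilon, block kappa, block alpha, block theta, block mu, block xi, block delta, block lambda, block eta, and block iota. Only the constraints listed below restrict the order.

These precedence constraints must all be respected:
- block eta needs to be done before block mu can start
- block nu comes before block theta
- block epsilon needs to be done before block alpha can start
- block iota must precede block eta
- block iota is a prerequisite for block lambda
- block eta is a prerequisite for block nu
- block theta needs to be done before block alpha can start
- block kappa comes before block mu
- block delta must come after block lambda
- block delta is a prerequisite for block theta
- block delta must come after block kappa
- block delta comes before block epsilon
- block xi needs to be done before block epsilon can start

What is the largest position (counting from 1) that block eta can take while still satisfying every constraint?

7

Every block that must follow block eta has to come after it. Tracing all chains starting from block eta, those blocks are: block nu, block alpha, block theta, block mu — 4 in total.
With 4 mandatory successors out of 11 blocks total, the latest slot for block eta is 11−4 = 7, and it's reachable by doing all non-successors before block eta.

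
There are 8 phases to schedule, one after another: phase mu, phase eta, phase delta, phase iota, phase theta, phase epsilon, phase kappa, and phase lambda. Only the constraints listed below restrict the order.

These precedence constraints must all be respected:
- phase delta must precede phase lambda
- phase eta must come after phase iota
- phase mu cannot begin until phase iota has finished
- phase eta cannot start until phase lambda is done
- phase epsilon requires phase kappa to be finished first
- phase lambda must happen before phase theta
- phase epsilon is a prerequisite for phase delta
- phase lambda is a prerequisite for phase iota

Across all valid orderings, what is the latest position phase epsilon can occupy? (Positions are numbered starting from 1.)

Following every chain forward from phase epsilon, the phases that must come later are phase mu, phase eta, phase delta, phase iota, phase theta, phase lambda — 6 of them.
With 6 mandatory successors out of 8 phases total, the latest slot for phase epsilon is 8−6 = 2, and it's reachable by doing all non-successors before phase epsilon.

2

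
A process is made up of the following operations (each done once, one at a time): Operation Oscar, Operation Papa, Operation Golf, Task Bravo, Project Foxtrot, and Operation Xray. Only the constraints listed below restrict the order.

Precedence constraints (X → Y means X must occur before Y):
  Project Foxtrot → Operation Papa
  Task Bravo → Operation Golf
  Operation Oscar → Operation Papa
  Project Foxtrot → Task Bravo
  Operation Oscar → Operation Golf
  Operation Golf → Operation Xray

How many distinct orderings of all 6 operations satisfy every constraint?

2 operations have no prerequisites (Operation Oscar, Project Foxtrot), so any of them could come first.
Enumerating by repeatedly choosing an available operation (one whose prerequisites are all placed) gives 11 distinct complete orderings.

11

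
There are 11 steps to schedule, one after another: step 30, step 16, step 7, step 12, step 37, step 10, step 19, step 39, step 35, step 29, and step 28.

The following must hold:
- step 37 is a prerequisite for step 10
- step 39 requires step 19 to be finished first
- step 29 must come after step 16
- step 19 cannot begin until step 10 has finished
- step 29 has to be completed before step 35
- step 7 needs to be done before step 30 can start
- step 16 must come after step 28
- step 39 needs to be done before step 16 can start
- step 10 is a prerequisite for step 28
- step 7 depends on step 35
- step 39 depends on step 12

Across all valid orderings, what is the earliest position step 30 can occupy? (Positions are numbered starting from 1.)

11

Working backwards through the constraints from step 30, its full set of required predecessors is step 16, step 7, step 12, step 37, step 10, step 19, step 39, step 35, step 29, step 28 — 10 of them.
With 10 mandatory predecessors, the earliest step 30 can sit is position 10+1 = 11, and placing just those 10 first achieves it.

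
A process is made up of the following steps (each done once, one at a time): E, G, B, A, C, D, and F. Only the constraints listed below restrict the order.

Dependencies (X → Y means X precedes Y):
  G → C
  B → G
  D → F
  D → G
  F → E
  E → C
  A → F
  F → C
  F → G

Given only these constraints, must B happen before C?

Yes

Chaining the stated constraints: B → G → C.
Hence B necessarily comes before C.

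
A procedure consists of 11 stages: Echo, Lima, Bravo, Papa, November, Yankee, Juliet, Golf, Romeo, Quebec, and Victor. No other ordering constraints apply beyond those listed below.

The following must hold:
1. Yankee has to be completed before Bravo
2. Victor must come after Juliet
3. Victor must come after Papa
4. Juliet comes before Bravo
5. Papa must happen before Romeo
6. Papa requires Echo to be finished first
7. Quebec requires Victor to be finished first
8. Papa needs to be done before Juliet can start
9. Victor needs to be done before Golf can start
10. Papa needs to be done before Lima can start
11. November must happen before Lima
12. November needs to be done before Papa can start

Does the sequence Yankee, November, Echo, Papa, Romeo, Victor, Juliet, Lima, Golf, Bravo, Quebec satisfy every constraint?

In the proposed order, Victor appears before Juliet.
Since Juliet is required before Victor, the ordering is invalid.

No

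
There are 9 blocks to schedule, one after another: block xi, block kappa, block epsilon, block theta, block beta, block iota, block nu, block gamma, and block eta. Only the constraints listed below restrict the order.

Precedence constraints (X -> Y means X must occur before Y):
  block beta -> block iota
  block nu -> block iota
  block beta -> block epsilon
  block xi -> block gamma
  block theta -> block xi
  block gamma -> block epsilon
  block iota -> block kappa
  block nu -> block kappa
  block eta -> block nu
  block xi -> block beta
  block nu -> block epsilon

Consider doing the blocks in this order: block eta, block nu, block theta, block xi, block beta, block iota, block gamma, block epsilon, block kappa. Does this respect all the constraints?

Yes

Checking each listed constraint against this order: for instance, block nu is in position 2 and block kappa in position 9, so that constraint holds — and the remaining constraints check out the same way.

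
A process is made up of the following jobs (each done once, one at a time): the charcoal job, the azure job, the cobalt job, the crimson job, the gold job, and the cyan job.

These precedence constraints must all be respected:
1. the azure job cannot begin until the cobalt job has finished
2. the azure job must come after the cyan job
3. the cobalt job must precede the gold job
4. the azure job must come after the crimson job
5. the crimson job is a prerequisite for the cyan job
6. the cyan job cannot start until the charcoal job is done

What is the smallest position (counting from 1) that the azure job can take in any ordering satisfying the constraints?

5

Every job that must precede the azure job has to come before it. Tracing all chains that end at the azure job, those jobs are: the charcoal job, the cobalt job, the crimson job, the cyan job — 4 in total.
So at minimum 4 jobs come before the azure job, putting the azure job no earlier than position 5. That position is achievable by scheduling exactly those predecessors first.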